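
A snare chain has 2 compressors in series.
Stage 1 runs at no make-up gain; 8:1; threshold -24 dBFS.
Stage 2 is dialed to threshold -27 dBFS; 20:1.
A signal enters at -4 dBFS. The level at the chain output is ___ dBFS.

-26.725 dBFS

Stage 1: 20 dB above -24 dBFS, reduced 8:1 to 2.5 dB above → -21.5 dBFS.
Stage 2: 5.5 dB above -27 dBFS, reduced 20:1 to 0.275 dB above → -26.725 dBFS.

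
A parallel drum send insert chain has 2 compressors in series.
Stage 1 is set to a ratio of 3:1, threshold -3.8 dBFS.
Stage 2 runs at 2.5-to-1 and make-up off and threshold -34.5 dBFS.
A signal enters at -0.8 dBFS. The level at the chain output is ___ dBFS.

Stage 1: -0.8 dBFS is 3 dB over -3.8 dBFS; at 3:1 that becomes 1 dB over, giving -2.8 dBFS.
Stage 2: -2.8 dBFS is 31.7 dB over -34.5 dBFS; at 2.5:1 that becomes 12.68 dB over, giving -21.82 dBFS.

-21.82 dBFS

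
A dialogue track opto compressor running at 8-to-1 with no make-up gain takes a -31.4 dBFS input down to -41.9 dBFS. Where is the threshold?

-43.4 dBFS

Input is 12 dB above T (since output overshoot × R = input overshoot: (-41.9 − T)·8 = -31.4 − T gives T = -43.4 dBFS).
Check: -43.4 + (-31.4 − (-43.4))/8 = -43.4 + 1.5 = -41.9 dBFS. ✓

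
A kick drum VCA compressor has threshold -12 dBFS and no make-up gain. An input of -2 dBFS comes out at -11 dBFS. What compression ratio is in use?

10:1

Input overshoot = -2 − (-12) = 10 dB; output overshoot = -11 − (-12) = 1 dB.
Ratio = 10 / 1 = 10.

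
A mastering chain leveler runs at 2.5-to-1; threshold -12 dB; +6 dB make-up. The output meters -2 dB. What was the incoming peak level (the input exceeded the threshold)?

-2 dB

Remove make-up: -2 − 6 = -8 dB.
Post-compression overshoot = -8 − (-12) = 4 dB.
Input overshoot = R × output overshoot = 10 dB → input = -12 + 10 = -2 dB.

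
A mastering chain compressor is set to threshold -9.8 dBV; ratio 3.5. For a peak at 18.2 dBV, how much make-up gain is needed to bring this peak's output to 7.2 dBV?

Without make-up, output = threshold + overshoot/3.5 = -9.8 + 8 = -1.8 dBV.
Gap to target: 9 dB.

9 dB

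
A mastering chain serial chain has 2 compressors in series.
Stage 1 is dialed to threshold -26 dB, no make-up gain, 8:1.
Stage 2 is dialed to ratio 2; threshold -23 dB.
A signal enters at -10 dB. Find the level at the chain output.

-24 dB

Stage 1: 16 dB above -26 dB, reduced 8:1 to 2 dB above → -24 dB.
Stage 2: below threshold (-24 ≤ -23); passes unchanged; output -24 dB.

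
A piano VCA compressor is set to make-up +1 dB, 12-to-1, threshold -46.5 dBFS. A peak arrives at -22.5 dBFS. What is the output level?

Overshoot: -22.5 − (-46.5) = 24 dB.
The 24 dB excess becomes 2 dB after 12:1 reduction.
So the level is -46.5 + 2 = -44.5 dBFS; make-up adds 1 dB, giving -43.5 dBFS.

-43.5 dBFS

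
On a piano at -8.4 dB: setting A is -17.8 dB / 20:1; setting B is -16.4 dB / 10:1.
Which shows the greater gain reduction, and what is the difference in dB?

A: GR = 9.4 − 9.4/20 = 8.93 dB.
B: GR = 8 − 8/10 = 7.2 dB.
A reduces 1.73 dB more.

A, by 1.73 dB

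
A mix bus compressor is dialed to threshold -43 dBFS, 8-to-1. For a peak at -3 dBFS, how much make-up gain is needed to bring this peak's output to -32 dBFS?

6 dB

Without make-up, output = threshold + overshoot/8 = -43 + 5 = -38 dBFS.
Gap to target: 6 dB.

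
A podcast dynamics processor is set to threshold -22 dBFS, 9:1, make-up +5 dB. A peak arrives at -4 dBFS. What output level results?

-15 dBFS

-4 dBFS sits 18 dB over threshold.
The 18 dB excess becomes 2 dB after 9:1 reduction.
Output = -22 + 2 = -20 dBFS; make-up adds 5 dB, giving -15 dBFS.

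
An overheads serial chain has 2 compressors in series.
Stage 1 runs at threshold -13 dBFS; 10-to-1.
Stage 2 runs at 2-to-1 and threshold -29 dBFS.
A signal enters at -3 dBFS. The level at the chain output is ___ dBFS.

Stage 1: 10 dB above -13 dBFS, reduced 10:1 to 1 dB above → -12 dBFS.
Stage 2: overshoot 17 dB → 17/2 = 8.5 dB → -20.5 dBFS.

-20.5 dBFS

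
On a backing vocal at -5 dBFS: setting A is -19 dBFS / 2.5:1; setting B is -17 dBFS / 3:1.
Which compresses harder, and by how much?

A, by 0.4 dB

A: 14 dB over, compressed to 5.6 dB over, so 8.4 dB of GR.
B: 12 dB over, compressed to 4 dB over, so 8 dB of GR.
A reduces 0.4 dB more.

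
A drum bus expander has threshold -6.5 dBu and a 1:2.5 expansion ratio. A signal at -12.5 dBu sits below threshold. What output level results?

Below threshold, a 1:2.5 expander applies gain = (2.5−1)×(T − x) of attenuation.
(2.5−1) × 6 = 9 dB, so output = -12.5 − 9 = -21.5 dBu.

-21.5 dBu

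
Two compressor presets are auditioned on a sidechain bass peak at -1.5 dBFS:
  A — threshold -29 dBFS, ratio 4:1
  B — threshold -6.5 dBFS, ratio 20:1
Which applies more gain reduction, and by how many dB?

A, by 15.875 dB

A: GR = 27.5 − 27.5/4 = 20.625 dB.
B: GR = 5 − 5/20 = 4.75 dB.
Difference: 15.875 dB in favour of A.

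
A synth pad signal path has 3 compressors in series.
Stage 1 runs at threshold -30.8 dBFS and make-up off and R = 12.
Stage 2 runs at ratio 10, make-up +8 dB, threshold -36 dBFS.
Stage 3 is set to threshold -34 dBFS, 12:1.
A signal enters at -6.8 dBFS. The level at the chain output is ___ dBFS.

-33.44 dBFS

Stage 1: 24 dB above -30.8 dBFS, reduced 12:1 to 2 dB above → -28.8 dBFS.
Stage 2: overshoot 7.2 dB → 7.2/10 = 0.72 dB → -35.28 dBFS; +8 dB make-up → -27.28 dBFS.
Stage 3: overshoot 6.72 dB → 6.72/12 = 0.56 dB → -33.44 dBFS.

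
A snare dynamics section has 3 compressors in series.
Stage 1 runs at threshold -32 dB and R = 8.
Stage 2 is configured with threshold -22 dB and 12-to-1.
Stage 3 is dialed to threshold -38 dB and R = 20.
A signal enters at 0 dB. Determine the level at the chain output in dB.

Stage 1: 32 dB above -32 dB, reduced 8:1 to 4 dB above → -28 dB.
Stage 2: -28 dB ≤ -22 dB, so stage 2 doesn't engage; output -28 dB.
Stage 3: -28 dB is 10 dB over -38 dB; at 20:1 that becomes 0.5 dB over, giving -37.5 dB.

-37.5 dB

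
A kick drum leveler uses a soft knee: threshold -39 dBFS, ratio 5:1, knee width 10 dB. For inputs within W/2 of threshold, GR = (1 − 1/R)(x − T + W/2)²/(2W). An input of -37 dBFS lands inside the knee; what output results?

x − T + W/2 = -37 − (-39) + 5 = 7.
GR = (1 − 1/5) × 7² / 20 = 0.8 × 49 / 20 = 1.96 dB.
Output = -37 − 1.96 = -38.96 dBFS.

-38.96 dBFS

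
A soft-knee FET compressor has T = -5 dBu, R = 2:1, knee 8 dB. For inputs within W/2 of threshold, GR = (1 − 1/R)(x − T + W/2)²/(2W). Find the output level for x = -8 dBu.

x − T + W/2 = -8 − (-5) + 4 = 1.
GR = (1 − 1/2) × 1² / 16 = 0.5 × 1 / 16 = 0.03125 dB.
Output = -8 − 0.03125 = -8.03125 dBu.

-8.03125 dBu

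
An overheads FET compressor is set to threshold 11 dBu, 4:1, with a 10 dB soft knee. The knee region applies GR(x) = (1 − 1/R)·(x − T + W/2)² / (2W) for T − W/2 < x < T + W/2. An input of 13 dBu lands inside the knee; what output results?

11.1625 dBu

x − T + W/2 = 13 − 11 + 5 = 7.
GR = (1 − 1/4) × 7² / 20 = 0.75 × 49 / 20 = 1.8375 dB.
Output = 13 − 1.8375 = 11.1625 dBu.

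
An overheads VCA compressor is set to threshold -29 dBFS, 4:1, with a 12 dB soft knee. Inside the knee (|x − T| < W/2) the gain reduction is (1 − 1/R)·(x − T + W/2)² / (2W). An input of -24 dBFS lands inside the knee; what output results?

-27.78125 dBFS

x − T + W/2 = -24 − (-29) + 6 = 11.
GR = (1 − 1/4) × 11² / 24 = 0.75 × 121 / 24 = 3.78125 dB.
Output = -24 − 3.78125 = -27.78125 dBFS.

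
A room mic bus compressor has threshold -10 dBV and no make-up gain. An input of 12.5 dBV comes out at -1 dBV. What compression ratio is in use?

2.5:1

Input overshoot = 12.5 − (-10) = 22.5 dB; output overshoot = -1 − (-10) = 9 dB.
Ratio = 22.5 / 9 = 2.5.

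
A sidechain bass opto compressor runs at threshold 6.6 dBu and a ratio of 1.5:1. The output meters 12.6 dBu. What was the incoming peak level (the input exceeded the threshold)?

The compressed level sits 12.6 − 6.6 = 6 dB over threshold.
Undo the ratio: input overshoot = 6 × 1.5 = 9 dB, giving input = 15.6 dBu.

15.6 dBu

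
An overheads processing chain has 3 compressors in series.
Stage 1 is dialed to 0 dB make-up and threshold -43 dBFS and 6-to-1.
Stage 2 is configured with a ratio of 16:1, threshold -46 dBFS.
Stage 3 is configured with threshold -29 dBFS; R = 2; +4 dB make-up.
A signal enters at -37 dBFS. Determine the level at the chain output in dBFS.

-41.75 dBFS

Stage 1: overshoot 6 dB → 6/6 = 1 dB → -42 dBFS.
Stage 2: overshoot 4 dB → 4/16 = 0.25 dB → -45.75 dBFS.
Stage 3: -45.75 dBFS is at or below the -29 dBFS threshold — no compression; make-up brings it to -41.75 dBFS.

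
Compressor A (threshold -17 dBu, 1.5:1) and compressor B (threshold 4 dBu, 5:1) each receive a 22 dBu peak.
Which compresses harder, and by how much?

A: GR = 39 − 39/1.5 = 13 dB.
B: GR = 18 − 18/5 = 14.4 dB.
Difference: 1.4 dB in favour of B.

B, by 1.4 dB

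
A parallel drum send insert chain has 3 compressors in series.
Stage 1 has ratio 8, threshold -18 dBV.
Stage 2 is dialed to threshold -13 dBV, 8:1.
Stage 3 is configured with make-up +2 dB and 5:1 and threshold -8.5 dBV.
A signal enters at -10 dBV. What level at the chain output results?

Stage 1: -10 dBV is 8 dB over -18 dBV; at 8:1 that becomes 1 dB over, giving -17 dBV.
Stage 2: -17 dBV ≤ -13 dBV, so stage 2 doesn't engage; output -17 dBV.
Stage 3: -17 dBV is at or below the -8.5 dBV threshold — no compression; make-up brings it to -15 dBV.

-15 dBV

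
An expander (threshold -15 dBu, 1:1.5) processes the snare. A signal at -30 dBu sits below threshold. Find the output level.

-37.5 dBu

Undershoot = (-15) − (-30) = 15 dB.
At 1:1.5, that expands to 22.5 dB under threshold.
Output = -15 − 22.5 = -37.5 dBu.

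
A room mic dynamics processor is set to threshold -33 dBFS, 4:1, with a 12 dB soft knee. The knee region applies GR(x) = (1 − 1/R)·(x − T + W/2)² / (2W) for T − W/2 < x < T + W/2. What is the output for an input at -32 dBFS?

x − T + W/2 = -32 − (-33) + 6 = 7.
GR = (1 − 1/4) × 7² / 24 = 0.75 × 49 / 24 = 1.53125 dB.
Output = -32 − 1.53125 = -33.53125 dBFS.

-33.53125 dBFS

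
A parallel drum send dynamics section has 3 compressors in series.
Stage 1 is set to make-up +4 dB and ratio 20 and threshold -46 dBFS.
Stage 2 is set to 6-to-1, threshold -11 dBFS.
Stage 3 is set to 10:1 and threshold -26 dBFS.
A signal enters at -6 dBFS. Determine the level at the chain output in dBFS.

Stage 1: -6 dBFS is 40 dB over -46 dBFS; at 20:1 that becomes 2 dB over, giving -44 dBFS; +4 dB make-up → -40 dBFS.
Stage 2: -40 dBFS is at or below the -11 dBFS threshold — no compression; output -40 dBFS.
Stage 3: -40 dBFS ≤ -26 dBFS, so stage 3 doesn't engage; output -40 dBFS.

-40 dBFS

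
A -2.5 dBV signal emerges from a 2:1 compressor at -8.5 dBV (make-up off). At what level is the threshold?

Gain reduction = -2.5 − (-8.5) = 6 dB; output overshoot = GR / (R − 1) = 6 / 1 = 6 dB.
Threshold = output − output overshoot = -8.5 − 6 = -14.5 dBV.

-14.5 dBV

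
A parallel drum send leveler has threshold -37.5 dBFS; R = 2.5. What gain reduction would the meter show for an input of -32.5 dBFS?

-32.5 dBFS exceeds the threshold by 5 dB.
At 2.5:1, output sits 5/2.5 = 2 dB above threshold.
So the signal is attenuated by 5 − 2 = 3 dB.

3 dB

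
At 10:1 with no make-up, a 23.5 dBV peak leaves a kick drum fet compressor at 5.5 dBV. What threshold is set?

3.5 dBV

Gain reduction = 23.5 − 5.5 = 18 dB; output overshoot = GR / (R − 1) = 18 / 9 = 2 dB.
Threshold = output − output overshoot = 5.5 − 2 = 3.5 dBV.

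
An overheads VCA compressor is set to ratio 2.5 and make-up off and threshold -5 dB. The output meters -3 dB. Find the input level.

0 dB

Post-compression overshoot = -3 − (-5) = 2 dB.
Input overshoot = R × output overshoot = 5 dB → input = -5 + 5 = 0 dB.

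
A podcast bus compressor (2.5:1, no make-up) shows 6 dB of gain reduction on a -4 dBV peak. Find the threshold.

Gain reduction = -4 − (-10) = 6 dB; output overshoot = GR / (R − 1) = 6 / 1.5 = 4 dB.
Threshold = output − output overshoot = -10 − 4 = -14 dBV.

-14 dBV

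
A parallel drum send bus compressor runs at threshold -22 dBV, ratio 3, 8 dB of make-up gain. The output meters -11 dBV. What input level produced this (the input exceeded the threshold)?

Before make-up, the level was -11 − 8 = -19 dBV.
The compressed level sits -19 − (-22) = 3 dB over threshold.
Before 3:1 compression the overshoot was 3 × 3 = 9 dB, so input = -22 + 9 = -13 dBV.

-13 dBV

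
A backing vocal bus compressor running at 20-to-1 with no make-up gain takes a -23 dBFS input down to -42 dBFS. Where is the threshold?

-43 dBFS

Input is 20 dB above T (since output overshoot × R = input overshoot: (-42 − T)·20 = -23 − T gives T = -43 dBFS).
Check: -43 + (-23 − (-43))/20 = -43 + 1 = -42 dBFS. ✓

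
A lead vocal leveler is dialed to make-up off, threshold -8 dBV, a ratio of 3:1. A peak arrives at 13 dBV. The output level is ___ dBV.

13 dBV sits 21 dB over threshold.
3:1 compression reduces that to 21/3 = 7 dB over.
So the level is -8 + 7 = -1 dBV.

-1 dBV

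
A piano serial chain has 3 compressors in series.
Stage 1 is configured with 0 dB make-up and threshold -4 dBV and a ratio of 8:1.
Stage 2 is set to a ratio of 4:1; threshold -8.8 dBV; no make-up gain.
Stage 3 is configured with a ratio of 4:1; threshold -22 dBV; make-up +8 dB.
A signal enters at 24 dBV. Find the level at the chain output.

-10.18125 dBV

Stage 1: 24 dBV is 28 dB over -4 dBV; at 8:1 that becomes 3.5 dB over, giving -0.5 dBV.
Stage 2: -0.5 dBV is 8.3 dB over -8.8 dBV; at 4:1 that becomes 2.075 dB over, giving -6.725 dBV.
Stage 3: overshoot 15.275 dB → 15.275/4 = 3.81875 dB → -18.18125 dBV; +8 dB make-up → -10.18125 dBV.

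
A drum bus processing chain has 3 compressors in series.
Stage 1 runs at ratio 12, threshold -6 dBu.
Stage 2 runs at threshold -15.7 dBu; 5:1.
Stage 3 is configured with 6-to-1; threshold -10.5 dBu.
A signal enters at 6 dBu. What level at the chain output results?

-13.56 dBu

Stage 1: overshoot 12 dB → 12/12 = 1 dB → -5 dBu.
Stage 2: overshoot 10.7 dB → 10.7/5 = 2.14 dB → -13.56 dBu.
Stage 3: -13.56 dBu is at or below the -10.5 dBu threshold — no compression; output -13.56 dBu.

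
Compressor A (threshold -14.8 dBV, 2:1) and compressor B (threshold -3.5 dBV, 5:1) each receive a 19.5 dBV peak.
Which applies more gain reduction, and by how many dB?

A: GR = 34.3 − 34.3/2 = 17.15 dB.
B: GR = 23 − 23/5 = 18.4 dB.
B applies 1.25 dB more gain reduction.

B, by 1.25 dB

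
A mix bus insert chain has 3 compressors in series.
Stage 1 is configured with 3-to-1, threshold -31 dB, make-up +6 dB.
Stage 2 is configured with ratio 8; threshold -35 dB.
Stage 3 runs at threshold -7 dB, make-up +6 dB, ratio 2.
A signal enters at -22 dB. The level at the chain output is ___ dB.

-27.375 dB

Stage 1: overshoot 9 dB → 9/3 = 3 dB → -28 dB; +6 dB make-up → -22 dB.
Stage 2: 13 dB above -35 dB, reduced 8:1 to 1.625 dB above → -33.375 dB.
Stage 3: below threshold (-33.375 ≤ -7); passes unchanged; make-up brings it to -27.375 dB.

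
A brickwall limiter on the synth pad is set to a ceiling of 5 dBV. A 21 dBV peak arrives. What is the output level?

5 dBV

A brickwall limiter is an ∞:1 compressor: any input above the ceiling is clamped to 5 dBV.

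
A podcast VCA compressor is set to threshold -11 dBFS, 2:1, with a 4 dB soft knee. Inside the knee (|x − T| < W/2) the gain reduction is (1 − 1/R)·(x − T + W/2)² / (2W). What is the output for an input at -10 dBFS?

x − T + W/2 = -10 − (-11) + 2 = 3.
GR = (1 − 1/2) × 3² / 8 = 0.5 × 9 / 8 = 0.5625 dB.
Output = -10 − 0.5625 = -10.5625 dBFS.

-10.5625 dBFS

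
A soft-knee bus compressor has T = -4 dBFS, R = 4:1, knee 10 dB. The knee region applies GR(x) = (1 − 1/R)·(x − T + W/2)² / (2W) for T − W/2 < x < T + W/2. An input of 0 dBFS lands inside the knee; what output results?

x − T + W/2 = 0 − (-4) + 5 = 9.
GR = (1 − 1/4) × 9² / 20 = 0.75 × 81 / 20 = 3.0375 dB.
Output = 0 − 3.0375 = -3.0375 dBFS.

-3.0375 dBFS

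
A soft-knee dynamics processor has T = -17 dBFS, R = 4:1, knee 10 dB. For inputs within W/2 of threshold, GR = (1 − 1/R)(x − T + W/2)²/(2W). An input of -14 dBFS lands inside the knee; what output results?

x − T + W/2 = -14 − (-17) + 5 = 8.
GR = (1 − 1/4) × 8² / 20 = 0.75 × 64 / 20 = 2.4 dB.
Output = -14 − 2.4 = -16.4 dBFS.

-16.4 dBFS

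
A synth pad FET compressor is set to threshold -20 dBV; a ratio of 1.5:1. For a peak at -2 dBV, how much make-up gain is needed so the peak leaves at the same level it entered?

Without make-up, output = threshold + overshoot/1.5 = -20 + 12 = -8 dBV.
Gap to target: 6 dB.

6 dB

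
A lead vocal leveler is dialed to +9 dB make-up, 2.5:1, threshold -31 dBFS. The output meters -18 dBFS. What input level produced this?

-21 dBFS

Stripping the +9 dB make-up gives -27 dBFS at the gain stage.
The compressed level sits -27 − (-31) = 4 dB over threshold.
Undo the ratio: input overshoot = 4 × 2.5 = 10 dB, giving input = -21 dBFS.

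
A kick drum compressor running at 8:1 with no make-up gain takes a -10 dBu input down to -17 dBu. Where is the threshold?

-18 dBu

Input is 8 dB above T (since output overshoot × R = input overshoot: (-17 − T)·8 = -10 − T gives T = -18 dBu).
Check: -18 + (-10 − (-18))/8 = -18 + 1 = -17 dBu. ✓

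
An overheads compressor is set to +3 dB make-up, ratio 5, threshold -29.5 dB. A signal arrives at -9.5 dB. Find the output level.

-22.5 dB

-9.5 dB sits 20 dB over threshold.
The 20 dB excess becomes 4 dB after 5:1 reduction.
Output = -29.5 + 4 = -25.5 dB; make-up adds 3 dB, giving -22.5 dB.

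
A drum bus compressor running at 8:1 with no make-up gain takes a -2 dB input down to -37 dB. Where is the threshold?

-42 dB

Let T be the threshold. Output overshoot = (input overshoot)/R, so -37 − T = (-2 − T)/8.
8·(-37 − T) = -2 − T → 7·T = -296 − (-2) = -294.
T = -294/7 = -42 dB.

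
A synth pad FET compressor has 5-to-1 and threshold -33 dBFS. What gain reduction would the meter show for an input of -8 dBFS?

Overshoot = -8 − (-33) = 25 dB.
A 5:1 ratio leaves 5 dB of that excess.
GR = overshoot in − overshoot out = 25 − 5 = 20 dB.

20 dB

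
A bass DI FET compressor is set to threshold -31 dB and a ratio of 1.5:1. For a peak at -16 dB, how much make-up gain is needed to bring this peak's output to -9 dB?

12 dB

The peak compresses to -31 + 15/1.5 = -21 dB.
To reach -9 dB requires -9 − (-21) = 12 dB of make-up.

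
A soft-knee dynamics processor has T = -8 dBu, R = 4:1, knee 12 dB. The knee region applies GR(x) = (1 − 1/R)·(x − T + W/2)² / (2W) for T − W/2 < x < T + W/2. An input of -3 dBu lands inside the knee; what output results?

x − T + W/2 = -3 − (-8) + 6 = 11.
GR = (1 − 1/4) × 11² / 24 = 0.75 × 121 / 24 = 3.78125 dB.
Output = -3 − 3.78125 = -6.78125 dBu.

-6.78125 dBu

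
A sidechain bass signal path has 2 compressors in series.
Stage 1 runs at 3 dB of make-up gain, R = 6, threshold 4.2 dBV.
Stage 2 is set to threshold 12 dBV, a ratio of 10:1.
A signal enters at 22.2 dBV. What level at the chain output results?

10.2 dBV

Stage 1: overshoot 18 dB → 18/6 = 3 dB → 7.2 dBV; +3 dB make-up → 10.2 dBV.
Stage 2: below threshold (10.2 ≤ 12); passes unchanged; output 10.2 dBV.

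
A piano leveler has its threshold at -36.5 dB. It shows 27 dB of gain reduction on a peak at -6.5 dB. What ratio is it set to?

Input overshoot = -6.5 − (-36.5) = 30 dB.
Output overshoot = 30 − 27 = 3 dB.
Ratio = input overshoot / output overshoot = 30 / 3 = 10.

10:1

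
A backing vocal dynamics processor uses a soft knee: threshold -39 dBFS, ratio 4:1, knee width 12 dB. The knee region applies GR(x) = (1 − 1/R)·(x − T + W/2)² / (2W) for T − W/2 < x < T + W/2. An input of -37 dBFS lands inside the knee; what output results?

-39 dBFS

x − T + W/2 = -37 − (-39) + 6 = 8.
GR = (1 − 1/4) × 8² / 24 = 0.75 × 64 / 24 = 2 dB.
Output = -37 − 2 = -39 dBFS.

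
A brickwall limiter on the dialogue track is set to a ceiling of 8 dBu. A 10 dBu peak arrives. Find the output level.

8 dBu

At ∞:1, everything above 8 dBu is held at the ceiling.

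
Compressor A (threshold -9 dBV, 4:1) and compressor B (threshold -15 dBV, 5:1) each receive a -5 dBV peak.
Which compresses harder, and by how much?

A: overshoot 4 dB → output overshoot 1 dB → GR 3 dB.
B: overshoot 10 dB → output overshoot 2 dB → GR 8 dB.
Difference: 5 dB in favour of B.

B, by 5 dB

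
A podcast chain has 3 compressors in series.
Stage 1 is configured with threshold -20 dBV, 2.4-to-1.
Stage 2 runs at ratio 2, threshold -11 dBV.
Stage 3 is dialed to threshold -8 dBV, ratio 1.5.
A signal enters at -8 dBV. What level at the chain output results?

-15 dBV

Stage 1: overshoot 12 dB → 12/2.4 = 5 dB → -15 dBV.
Stage 2: below threshold (-15 ≤ -11); passes unchanged; output -15 dBV.
Stage 3: -15 dBV ≤ -8 dBV, so stage 3 doesn't engage; output -15 dBV.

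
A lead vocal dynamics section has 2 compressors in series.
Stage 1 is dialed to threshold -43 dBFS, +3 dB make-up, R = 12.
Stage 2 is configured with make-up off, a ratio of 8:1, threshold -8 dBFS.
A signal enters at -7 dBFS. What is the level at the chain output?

-37 dBFS

Stage 1: -7 dBFS is 36 dB over -43 dBFS; at 12:1 that becomes 3 dB over, giving -40 dBFS; +3 dB make-up → -37 dBFS.
Stage 2: below threshold (-37 ≤ -8); passes unchanged; output -37 dBFS.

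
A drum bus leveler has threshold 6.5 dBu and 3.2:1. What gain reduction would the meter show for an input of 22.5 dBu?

11 dB

Overshoot = 22.5 − 6.5 = 16 dB.
At 3.2:1, output sits 16/3.2 = 5 dB above threshold.
GR = overshoot in − overshoot out = 16 − 5 = 11 dB.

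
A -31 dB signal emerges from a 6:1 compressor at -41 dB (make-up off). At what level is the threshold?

-43 dB

Let T be the threshold. Output overshoot = (input overshoot)/R, so -41 − T = (-31 − T)/6.
6·(-41 − T) = -31 − T → 5·T = -246 − (-31) = -215.
T = -215/5 = -43 dB.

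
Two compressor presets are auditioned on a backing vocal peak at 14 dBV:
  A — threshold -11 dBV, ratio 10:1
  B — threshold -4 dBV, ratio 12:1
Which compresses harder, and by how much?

A: 25 dB over, compressed to 2.5 dB over, so 22.5 dB of GR.
B: 18 dB over, compressed to 1.5 dB over, so 16.5 dB of GR.
Difference: 6 dB in favour of A.

A, by 6 dB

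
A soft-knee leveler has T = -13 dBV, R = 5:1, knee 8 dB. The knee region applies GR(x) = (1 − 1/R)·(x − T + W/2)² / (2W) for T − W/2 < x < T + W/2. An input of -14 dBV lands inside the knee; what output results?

x − T + W/2 = -14 − (-13) + 4 = 3.
GR = (1 − 1/5) × 3² / 16 = 0.8 × 9 / 16 = 0.45 dB.
Output = -14 − 0.45 = -14.45 dBV.

-14.45 dBV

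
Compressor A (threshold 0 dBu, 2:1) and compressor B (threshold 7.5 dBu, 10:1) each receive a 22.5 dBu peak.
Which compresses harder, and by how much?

B, by 2.25 dB

A: GR = 22.5 − 22.5/2 = 11.25 dB.
B: GR = 15 − 15/10 = 13.5 dB.
B reduces 2.25 dB more.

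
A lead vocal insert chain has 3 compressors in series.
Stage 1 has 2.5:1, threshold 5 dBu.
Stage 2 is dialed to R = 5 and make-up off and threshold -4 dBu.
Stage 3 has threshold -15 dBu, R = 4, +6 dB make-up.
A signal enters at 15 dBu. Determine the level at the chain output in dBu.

-5.6 dBu

Stage 1: 10 dB above 5 dBu, reduced 2.5:1 to 4 dB above → 9 dBu.
Stage 2: 9 dBu is 13 dB over -4 dBu; at 5:1 that becomes 2.6 dB over, giving -1.4 dBu.
Stage 3: 13.6 dB above -15 dBu, reduced 4:1 to 3.4 dB above → -11.6 dBu; +6 dB make-up → -5.6 dBu.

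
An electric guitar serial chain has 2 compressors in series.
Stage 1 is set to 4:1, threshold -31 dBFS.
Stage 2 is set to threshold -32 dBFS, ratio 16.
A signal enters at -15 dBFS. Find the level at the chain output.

-31.6875 dBFS

Stage 1: -15 dBFS is 16 dB over -31 dBFS; at 4:1 that becomes 4 dB over, giving -27 dBFS.
Stage 2: overshoot 5 dB → 5/16 = 0.3125 dB → -31.6875 dBFS.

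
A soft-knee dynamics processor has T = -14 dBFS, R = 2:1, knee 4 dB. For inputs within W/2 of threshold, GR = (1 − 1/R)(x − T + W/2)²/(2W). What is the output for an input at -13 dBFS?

-13.5625 dBFS

x − T + W/2 = -13 − (-14) + 2 = 3.
GR = (1 − 1/2) × 3² / 8 = 0.5 × 9 / 8 = 0.5625 dB.
Output = -13 − 0.5625 = -13.5625 dBFS.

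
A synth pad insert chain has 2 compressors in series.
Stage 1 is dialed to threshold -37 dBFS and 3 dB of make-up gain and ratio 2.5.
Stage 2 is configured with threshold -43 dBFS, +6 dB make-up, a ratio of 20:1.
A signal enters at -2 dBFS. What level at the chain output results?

Stage 1: 35 dB above -37 dBFS, reduced 2.5:1 to 14 dB above → -23 dBFS; +3 dB make-up → -20 dBFS.
Stage 2: -20 dBFS is 23 dB over -43 dBFS; at 20:1 that becomes 1.15 dB over, giving -41.85 dBFS; +6 dB make-up → -35.85 dBFS.

-35.85 dBFS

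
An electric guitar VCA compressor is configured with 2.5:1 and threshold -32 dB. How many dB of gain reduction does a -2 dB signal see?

-2 dB exceeds the threshold by 30 dB.
A 2.5:1 ratio leaves 12 dB of that excess.
Gain reduction = 30 − 12 = 18 dB.

18 dB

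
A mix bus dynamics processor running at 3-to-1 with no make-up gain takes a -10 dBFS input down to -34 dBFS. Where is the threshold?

-46 dBFS

Let T be the threshold. Output overshoot = (input overshoot)/R, so -34 − T = (-10 − T)/3.
3·(-34 − T) = -10 − T → 2·T = -102 − (-10) = -92.
T = -92/2 = -46 dBFS.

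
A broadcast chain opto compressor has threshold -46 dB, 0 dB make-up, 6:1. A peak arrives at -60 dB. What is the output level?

-60 dB is 14 dB below the -46 dB threshold, so no gain reduction is applied.
Output = input = -60 dB.

-60 dB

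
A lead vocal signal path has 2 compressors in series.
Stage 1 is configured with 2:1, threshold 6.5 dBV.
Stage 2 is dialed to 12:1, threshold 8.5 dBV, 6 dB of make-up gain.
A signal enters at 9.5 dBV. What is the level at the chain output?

14 dBV

Stage 1: 9.5 dBV is 3 dB over 6.5 dBV; at 2:1 that becomes 1.5 dB over, giving 8 dBV.
Stage 2: 8 dBV ≤ 8.5 dBV, so stage 2 doesn't engage; make-up brings it to 14 dBV.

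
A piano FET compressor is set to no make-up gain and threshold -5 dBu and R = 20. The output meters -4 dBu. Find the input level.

15 dBu

That's 1 dB above the -5 dBu threshold.
Before 20:1 compression the overshoot was 1 × 20 = 20 dB, so input = -5 + 20 = 15 dBu.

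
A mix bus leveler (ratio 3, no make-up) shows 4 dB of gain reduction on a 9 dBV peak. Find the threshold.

Gain reduction = 9 − 5 = 4 dB; output overshoot = GR / (R − 1) = 4 / 2 = 2 dB.
Threshold = output − output overshoot = 5 − 2 = 3 dBV.

3 dBV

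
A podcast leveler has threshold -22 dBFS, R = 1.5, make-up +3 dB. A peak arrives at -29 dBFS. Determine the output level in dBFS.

-26 dBFS

-29 dBFS is 7 dB below the -22 dBFS threshold, so no gain reduction is applied.
Make-up gain adds 3 dB: -29 + 3 = -26 dBFS.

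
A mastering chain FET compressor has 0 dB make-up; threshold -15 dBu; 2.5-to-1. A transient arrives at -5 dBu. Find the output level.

Overshoot: -5 − (-15) = 10 dB.
2.5:1 compression reduces that to 10/2.5 = 4 dB over.
Output = -15 + 4 = -11 dBu.

-11 dBu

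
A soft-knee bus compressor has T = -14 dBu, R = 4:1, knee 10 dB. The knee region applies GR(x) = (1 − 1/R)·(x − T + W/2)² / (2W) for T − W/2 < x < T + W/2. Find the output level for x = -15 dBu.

-15.6 dBu

x − T + W/2 = -15 − (-14) + 5 = 4.
GR = (1 − 1/4) × 4² / 20 = 0.75 × 16 / 20 = 0.6 dB.
Output = -15 − 0.6 = -15.6 dBu.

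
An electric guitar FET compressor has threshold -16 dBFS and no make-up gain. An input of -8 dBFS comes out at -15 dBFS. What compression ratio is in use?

8:1

Input overshoot = -8 − (-16) = 8 dB; output overshoot = -15 − (-16) = 1 dB.
Ratio = 8 / 1 = 8.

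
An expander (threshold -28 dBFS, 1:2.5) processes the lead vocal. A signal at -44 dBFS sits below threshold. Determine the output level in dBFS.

-68 dBFS

Below threshold, a 1:2.5 expander applies gain = (2.5−1)×(T − x) of attenuation.
(2.5−1) × 16 = 24 dB, so output = -44 − 24 = -68 dBFS.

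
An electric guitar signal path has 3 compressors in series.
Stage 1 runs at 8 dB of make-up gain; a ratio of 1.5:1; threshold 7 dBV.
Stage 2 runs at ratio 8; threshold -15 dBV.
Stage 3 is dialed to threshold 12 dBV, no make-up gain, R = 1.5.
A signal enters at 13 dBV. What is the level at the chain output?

Stage 1: 6 dB above 7 dBV, reduced 1.5:1 to 4 dB above → 11 dBV; +8 dB make-up → 19 dBV.
Stage 2: overshoot 34 dB → 34/8 = 4.25 dB → -10.75 dBV.
Stage 3: -10.75 dBV ≤ 12 dBV, so stage 3 doesn't engage; output -10.75 dBV.

-10.75 dBV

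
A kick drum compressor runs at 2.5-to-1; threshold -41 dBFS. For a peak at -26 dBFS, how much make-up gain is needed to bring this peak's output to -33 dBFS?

Overshoot 15 dB → 15/2.5 = 6 dB after compression, so the compressed level is -41 + 6 = -35 dBFS.
Make-up = target − compressed = -33 − (-35) = 2 dB.

2 dB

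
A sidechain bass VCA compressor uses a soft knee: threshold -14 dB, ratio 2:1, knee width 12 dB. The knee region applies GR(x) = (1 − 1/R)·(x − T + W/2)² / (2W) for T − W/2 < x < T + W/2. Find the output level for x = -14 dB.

-14.75 dB

x − T + W/2 = -14 − (-14) + 6 = 6.
GR = (1 − 1/2) × 6² / 24 = 0.5 × 36 / 24 = 0.75 dB.
Output = -14 − 0.75 = -14.75 dB.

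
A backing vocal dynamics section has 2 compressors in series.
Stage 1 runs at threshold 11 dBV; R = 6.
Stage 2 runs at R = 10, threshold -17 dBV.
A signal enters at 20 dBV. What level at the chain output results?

Stage 1: 9 dB above 11 dBV, reduced 6:1 to 1.5 dB above → 12.5 dBV.
Stage 2: 12.5 dBV is 29.5 dB over -17 dBV; at 10:1 that becomes 2.95 dB over, giving -14.05 dBV.

-14.05 dBV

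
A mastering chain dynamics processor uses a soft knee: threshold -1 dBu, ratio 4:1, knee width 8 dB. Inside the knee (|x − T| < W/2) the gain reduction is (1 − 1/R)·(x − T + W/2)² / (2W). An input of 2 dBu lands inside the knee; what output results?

-0.296875 dBu

x − T + W/2 = 2 − (-1) + 4 = 7.
GR = (1 − 1/4) × 7² / 16 = 0.75 × 49 / 16 = 2.296875 dB.
Output = 2 − 2.296875 = -0.296875 dBu.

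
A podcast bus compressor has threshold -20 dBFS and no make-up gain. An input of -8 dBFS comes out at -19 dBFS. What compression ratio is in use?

Input overshoot = -8 − (-20) = 12 dB; output overshoot = -19 − (-20) = 1 dB.
Ratio = 12 / 1 = 12.

12:1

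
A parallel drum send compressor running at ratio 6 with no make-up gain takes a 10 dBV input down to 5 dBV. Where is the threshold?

Let T be the threshold. Output overshoot = (input overshoot)/R, so 5 − T = (10 − T)/6.
6·(5 − T) = 10 − T → 5·T = 30 − 10 = 20.
T = 20/5 = 4 dBV.

4 dBV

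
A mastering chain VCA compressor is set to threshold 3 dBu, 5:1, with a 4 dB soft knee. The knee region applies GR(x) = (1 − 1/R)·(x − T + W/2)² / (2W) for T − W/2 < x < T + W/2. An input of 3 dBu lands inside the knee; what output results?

x − T + W/2 = 3 − 3 + 2 = 2.
GR = (1 − 1/5) × 2² / 8 = 0.8 × 4 / 8 = 0.4 dB.
Output = 3 − 0.4 = 2.6 dBu.

2.6 dBu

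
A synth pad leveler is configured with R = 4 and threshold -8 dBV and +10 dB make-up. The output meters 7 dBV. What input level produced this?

Before make-up, the level was 7 − 10 = -3 dBV.
Post-compression overshoot = -3 − (-8) = 5 dB.
Before 4:1 compression the overshoot was 5 × 4 = 20 dB, so input = -8 + 20 = 12 dBV.

12 dBV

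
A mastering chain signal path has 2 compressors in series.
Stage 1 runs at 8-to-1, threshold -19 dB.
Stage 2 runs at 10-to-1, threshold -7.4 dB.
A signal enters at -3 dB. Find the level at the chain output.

-17 dB

Stage 1: 16 dB above -19 dB, reduced 8:1 to 2 dB above → -17 dB.
Stage 2: -17 dB ≤ -7.4 dB, so stage 2 doesn't engage; output -17 dB.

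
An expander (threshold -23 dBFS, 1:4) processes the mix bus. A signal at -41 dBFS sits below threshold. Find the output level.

Below threshold, a 1:4 expander applies gain = (4−1)×(T − x) of attenuation.
(4−1) × 18 = 54 dB, so output = -41 − 54 = -95 dBFS.

-95 dBFS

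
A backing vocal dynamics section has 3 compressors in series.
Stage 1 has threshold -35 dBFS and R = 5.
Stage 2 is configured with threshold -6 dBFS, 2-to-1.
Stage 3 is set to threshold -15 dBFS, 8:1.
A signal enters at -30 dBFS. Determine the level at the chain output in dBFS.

-34 dBFS

Stage 1: 5 dB above -35 dBFS, reduced 5:1 to 1 dB above → -34 dBFS.
Stage 2: -34 dBFS ≤ -6 dBFS, so stage 2 doesn't engage; output -34 dBFS.
Stage 3: -34 dBFS ≤ -15 dBFS, so stage 3 doesn't engage; output -34 dBFS.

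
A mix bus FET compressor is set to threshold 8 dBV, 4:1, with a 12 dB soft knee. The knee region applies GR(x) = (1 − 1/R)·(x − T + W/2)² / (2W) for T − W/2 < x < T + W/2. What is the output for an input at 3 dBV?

2.96875 dBV

x − T + W/2 = 3 − 8 + 6 = 1.
GR = (1 − 1/4) × 1² / 24 = 0.75 × 1 / 24 = 0.03125 dB.
Output = 3 − 0.03125 = 2.96875 dBV.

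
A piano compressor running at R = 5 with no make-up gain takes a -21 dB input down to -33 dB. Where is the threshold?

-36 dB

Let T be the threshold. Output overshoot = (input overshoot)/R, so -33 − T = (-21 − T)/5.
5·(-33 − T) = -21 − T → 4·T = -165 − (-21) = -144.
T = -144/4 = -36 dB.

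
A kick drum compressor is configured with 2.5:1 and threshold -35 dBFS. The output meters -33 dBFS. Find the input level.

Post-compression overshoot = -33 − (-35) = 2 dB.
Input overshoot = R × output overshoot = 5 dB → input = -35 + 5 = -30 dBFS.

-30 dBFS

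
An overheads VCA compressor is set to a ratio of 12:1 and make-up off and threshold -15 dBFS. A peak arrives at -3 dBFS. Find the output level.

The input is 12 dB above the -15 dBFS threshold.
12:1 compression reduces that to 12/12 = 1 dB over.
So the level is -15 + 1 = -14 dBFS.

-14 dBFS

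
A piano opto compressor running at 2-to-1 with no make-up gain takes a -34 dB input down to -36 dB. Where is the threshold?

-38 dB

Gain reduction = -34 − (-36) = 2 dB; output overshoot = GR / (R − 1) = 2 / 1 = 2 dB.
Threshold = output − output overshoot = -36 − 2 = -38 dB.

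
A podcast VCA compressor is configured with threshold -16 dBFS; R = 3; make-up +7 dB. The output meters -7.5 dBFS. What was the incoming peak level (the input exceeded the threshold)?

-11.5 dBFS

Remove make-up: -7.5 − 7 = -14.5 dBFS.
That's 1.5 dB above the -16 dBFS threshold.
Undo the ratio: input overshoot = 1.5 × 3 = 4.5 dB, giving input = -11.5 dBFS.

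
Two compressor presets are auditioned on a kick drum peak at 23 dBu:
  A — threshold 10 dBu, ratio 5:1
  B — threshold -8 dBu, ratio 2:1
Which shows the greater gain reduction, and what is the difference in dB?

B, by 5.1 dB

A: 13 dB over, compressed to 2.6 dB over, so 10.4 dB of GR.
B: 31 dB over, compressed to 15.5 dB over, so 15.5 dB of GR.
B applies 5.1 dB more gain reduction.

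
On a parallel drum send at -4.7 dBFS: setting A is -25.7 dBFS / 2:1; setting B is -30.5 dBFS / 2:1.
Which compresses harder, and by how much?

A: 21 dB over, compressed to 10.5 dB over, so 10.5 dB of GR.
B: 25.8 dB over, compressed to 12.9 dB over, so 12.9 dB of GR.
B applies 2.4 dB more gain reduction.

B, by 2.4 dB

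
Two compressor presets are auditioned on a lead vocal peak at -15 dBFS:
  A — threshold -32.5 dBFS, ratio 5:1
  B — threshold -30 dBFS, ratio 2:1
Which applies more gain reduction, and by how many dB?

A: GR = 17.5 − 17.5/5 = 14 dB.
B: GR = 15 − 15/2 = 7.5 dB.
A reduces 6.5 dB more.

A, by 6.5 dB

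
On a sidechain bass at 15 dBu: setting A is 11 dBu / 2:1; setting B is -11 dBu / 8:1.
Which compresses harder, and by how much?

A: 4 dB over, compressed to 2 dB over, so 2 dB of GR.
B: 26 dB over, compressed to 3.25 dB over, so 22.75 dB of GR.
B applies 20.75 dB more gain reduction.

B, by 20.75 dB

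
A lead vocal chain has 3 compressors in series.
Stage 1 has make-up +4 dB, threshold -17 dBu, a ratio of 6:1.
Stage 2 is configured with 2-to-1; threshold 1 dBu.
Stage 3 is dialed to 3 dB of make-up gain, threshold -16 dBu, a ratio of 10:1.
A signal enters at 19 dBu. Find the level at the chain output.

-12.1 dBu

Stage 1: 19 dBu is 36 dB over -17 dBu; at 6:1 that becomes 6 dB over, giving -11 dBu; +4 dB make-up → -7 dBu.
Stage 2: -7 dBu is at or below the 1 dBu threshold — no compression; output -7 dBu.
Stage 3: 9 dB above -16 dBu, reduced 10:1 to 0.9 dB above → -15.1 dBu; +3 dB make-up → -12.1 dBu.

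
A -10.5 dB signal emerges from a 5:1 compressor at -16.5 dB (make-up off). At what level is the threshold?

-18 dB

Input is 7.5 dB above T (since output overshoot × R = input overshoot: (-16.5 − T)·5 = -10.5 − T gives T = -18 dB).
Check: -18 + (-10.5 − (-18))/5 = -18 + 1.5 = -16.5 dB. ✓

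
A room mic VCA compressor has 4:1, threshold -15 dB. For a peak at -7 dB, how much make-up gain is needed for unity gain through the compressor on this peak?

6 dB

The peak compresses to -15 + 8/4 = -13 dB.
To reach -7 dB requires -7 − (-13) = 6 dB of make-up.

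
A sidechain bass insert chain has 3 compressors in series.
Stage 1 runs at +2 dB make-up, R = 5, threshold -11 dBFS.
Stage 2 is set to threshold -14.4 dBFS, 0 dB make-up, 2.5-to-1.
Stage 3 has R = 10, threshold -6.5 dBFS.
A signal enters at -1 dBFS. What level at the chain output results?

-11.44 dBFS

Stage 1: 10 dB above -11 dBFS, reduced 5:1 to 2 dB above → -9 dBFS; +2 dB make-up → -7 dBFS.
Stage 2: overshoot 7.4 dB → 7.4/2.5 = 2.96 dB → -11.44 dBFS.
Stage 3: -11.44 dBFS ≤ -6.5 dBFS, so stage 3 doesn't engage; output -11.44 dBFS.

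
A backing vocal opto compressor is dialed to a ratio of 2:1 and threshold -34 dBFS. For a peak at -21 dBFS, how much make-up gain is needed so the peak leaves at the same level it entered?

6.5 dB

Overshoot 13 dB → 13/2 = 6.5 dB after compression, so the compressed level is -34 + 6.5 = -27.5 dBFS.
Make-up = target − compressed = -21 − (-27.5) = 6.5 dB.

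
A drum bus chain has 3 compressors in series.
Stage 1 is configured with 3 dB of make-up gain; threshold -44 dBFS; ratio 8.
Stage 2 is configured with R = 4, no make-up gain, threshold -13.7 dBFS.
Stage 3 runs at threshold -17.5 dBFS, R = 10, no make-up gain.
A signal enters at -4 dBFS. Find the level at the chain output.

-36 dBFS

Stage 1: overshoot 40 dB → 40/8 = 5 dB → -39 dBFS; +3 dB make-up → -36 dBFS.
Stage 2: -36 dBFS is at or below the -13.7 dBFS threshold — no compression; output -36 dBFS.
Stage 3: -36 dBFS is at or below the -17.5 dBFS threshold — no compression; output -36 dBFS.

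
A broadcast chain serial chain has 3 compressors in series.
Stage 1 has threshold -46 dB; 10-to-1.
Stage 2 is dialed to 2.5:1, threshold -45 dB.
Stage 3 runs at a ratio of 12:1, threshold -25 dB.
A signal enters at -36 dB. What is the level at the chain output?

-45 dB

Stage 1: 10 dB above -46 dB, reduced 10:1 to 1 dB above → -45 dB.
Stage 2: -45 dB ≤ -45 dB, so stage 2 doesn't engage; output -45 dB.
Stage 3: -45 dB is at or below the -25 dB threshold — no compression; output -45 dB.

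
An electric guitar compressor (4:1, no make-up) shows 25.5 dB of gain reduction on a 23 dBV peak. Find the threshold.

-11 dBV

Input is 34 dB above T (since output overshoot × R = input overshoot: (-2.5 − T)·4 = 23 − T gives T = -11 dBV).
Check: -11 + (23 − (-11))/4 = -11 + 8.5 = -2.5 dBV. ✓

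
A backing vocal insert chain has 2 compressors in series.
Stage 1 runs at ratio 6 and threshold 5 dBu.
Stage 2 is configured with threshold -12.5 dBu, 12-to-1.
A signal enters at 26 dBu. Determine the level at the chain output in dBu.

Stage 1: 26 dBu is 21 dB over 5 dBu; at 6:1 that becomes 3.5 dB over, giving 8.5 dBu.
Stage 2: 21 dB above -12.5 dBu, reduced 12:1 to 1.75 dB above → -10.75 dBu.

-10.75 dBu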